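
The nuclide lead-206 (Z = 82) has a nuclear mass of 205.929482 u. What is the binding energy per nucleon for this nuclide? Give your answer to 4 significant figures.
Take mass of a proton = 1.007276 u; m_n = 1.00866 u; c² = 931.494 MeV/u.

7.872 MeV/nucleon

Σm = 82·m_p + 124·m_n = 82.596632 + 125.07384 = 207.670472 u
Mass defect Δm = 207.670472 − 205.929482 = 1.740990 u
Binding energy = Δm·c² = 1.740990 × 931.494 MeV/u = 1621.72 MeV
Per nucleon: 1621.72 / 206 = 7.872 MeV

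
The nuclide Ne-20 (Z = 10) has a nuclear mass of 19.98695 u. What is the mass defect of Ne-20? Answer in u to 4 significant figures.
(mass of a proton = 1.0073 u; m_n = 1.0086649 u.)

The nucleus contains 10 protons and 20 − 10 = 10 neutrons.
Mass of separated nucleons = 10(1.0073) + 10(1.0086649) = 10.0730 + 10.0866490 = 20.1596490 u
The mass defect is 20.1596490 − 19.98695 = 0.1726990 u.

0.1727 u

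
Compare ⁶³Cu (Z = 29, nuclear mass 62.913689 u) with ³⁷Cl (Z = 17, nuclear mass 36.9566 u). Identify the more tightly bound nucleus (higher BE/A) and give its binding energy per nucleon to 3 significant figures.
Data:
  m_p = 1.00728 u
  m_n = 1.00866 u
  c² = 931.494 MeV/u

⁶³Cu: Σm = 29(1.00728) + 34(1.00866) = 63.50556 u; Δm = 0.591871 u; E_B = 551.32 MeV; E_B/A = 8.751 MeV
³⁷Cl: Σm = 17(1.00728) + 20(1.00866) = 37.29696 u; Δm = 0.34036 u; E_B = 317.04 MeV; E_B/A = 8.569 MeV
⁶³Cu has the higher binding energy per nucleon, so it is the more tightly bound nucleus.

⁶³Cu; 8.75 MeV/nucleon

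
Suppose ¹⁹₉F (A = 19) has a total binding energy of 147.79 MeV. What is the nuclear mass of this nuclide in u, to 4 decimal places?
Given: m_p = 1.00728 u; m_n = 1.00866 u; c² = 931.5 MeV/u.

18.9935 u

Mass defect = 147.79 MeV / (931.5 MeV/u) = 0.158658 u
Constituent mass = 9(1.00728) + 10(1.00866) = 19.15212 u
Nuclear mass = 19.15212 − 0.158658 = 18.993462 u ≈ 18.9935 u (to 4 decimal places)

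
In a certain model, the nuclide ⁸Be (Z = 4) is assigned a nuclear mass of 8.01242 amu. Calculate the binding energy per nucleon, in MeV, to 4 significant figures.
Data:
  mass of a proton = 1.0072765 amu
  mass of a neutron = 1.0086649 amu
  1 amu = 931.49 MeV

Total constituent mass: 4 × 1.0072765 + 4 × 1.0086649 = 8.0637656 amu
Δm = 8.0637656 − 8.01242 = 0.0513456 amu
Converting to energy: 0.0513456 amu × 931.49 MeV/amu = 47.8279 MeV
BE/A = 47.8279 MeV / 8 = 5.978 MeV/nucleon

5.978 MeV/nucleon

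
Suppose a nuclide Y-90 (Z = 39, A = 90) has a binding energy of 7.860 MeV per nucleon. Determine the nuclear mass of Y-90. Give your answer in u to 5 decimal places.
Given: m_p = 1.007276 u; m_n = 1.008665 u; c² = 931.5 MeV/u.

Total binding energy = 90 × 7.860 = 707.400 MeV
Mass defect = 707.400 MeV / (931.5 MeV/u) = 0.7594203 u
Constituent mass = 39(1.007276) + 51(1.008665) = 90.725679 u
Nuclear mass = 90.725679 − 0.7594203 = 89.9662587 u ≈ 89.96626 u (to 5 decimal places)

89.96626 u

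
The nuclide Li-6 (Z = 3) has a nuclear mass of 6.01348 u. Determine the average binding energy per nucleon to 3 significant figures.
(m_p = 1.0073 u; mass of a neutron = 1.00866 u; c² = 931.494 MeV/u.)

5.34 MeV/nucleon

The nucleus contains 3 protons and 6 − 3 = 3 neutrons.
Total constituent mass: 3 × 1.0073 + 3 × 1.00866 = 6.04788 u
Δm = 6.04788 − 6.01348 = 0.03440 u
Binding energy = Δm·c² = 0.03440 × 931.494 MeV/u = 32.0434 MeV
BE/A = 32.0434 MeV / 6 = 5.341 MeV/nucleon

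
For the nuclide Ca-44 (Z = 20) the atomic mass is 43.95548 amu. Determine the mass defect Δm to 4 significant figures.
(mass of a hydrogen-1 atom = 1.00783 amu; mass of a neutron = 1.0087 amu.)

0.4099 amu

Z = 20, so N = A − Z = 44 − 20 = 24.
Mass of separated nucleons = 20(1.00783) + 24(1.0087) = 20.15660 + 24.2088 = 44.36540 amu
Mass defect Δm = 44.36540 − 43.95548 = 0.40992 amu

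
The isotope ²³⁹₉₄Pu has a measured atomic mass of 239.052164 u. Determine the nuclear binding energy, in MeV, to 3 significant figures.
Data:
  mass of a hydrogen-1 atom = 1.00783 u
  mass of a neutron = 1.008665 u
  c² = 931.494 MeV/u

Σm = 94·m(¹H) + 145·m_n = 94.73602 + 146.256425 = 240.992445 u
The mass defect is 240.992445 − 239.052164 = 1.940281 u.
E_B = 1.940281 × 931.494 = 1807.36 MeV

1810 MeV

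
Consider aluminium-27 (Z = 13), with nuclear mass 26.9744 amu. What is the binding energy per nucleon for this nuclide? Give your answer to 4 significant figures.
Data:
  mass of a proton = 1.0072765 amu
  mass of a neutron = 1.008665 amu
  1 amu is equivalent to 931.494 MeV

With 13 protons and 14 neutrons (A = 27):
Total constituent mass: 13 × 1.0072765 + 14 × 1.008665 = 27.2159045 amu
Mass defect Δm = 27.2159045 − 26.9744 = 0.2415045 amu
E_B = 0.2415045 × 931.494 = 224.960 MeV
Per nucleon: 224.960 / 27 = 8.332 MeV

8.332 MeV/nucleon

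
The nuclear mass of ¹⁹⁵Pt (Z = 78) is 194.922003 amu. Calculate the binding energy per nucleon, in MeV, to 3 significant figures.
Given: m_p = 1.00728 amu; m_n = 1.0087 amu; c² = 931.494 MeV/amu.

The nucleus contains 78 protons and 195 − 78 = 117 neutrons.
Mass of separated nucleons = 78(1.00728) + 117(1.0087) = 78.56784 + 118.0179 = 196.58574 amu
The mass defect is 196.58574 − 194.922003 = 1.663737 amu.
E_B = 1.663737 × 931.494 = 1549.76 MeV
Per nucleon: 1549.76 / 195 = 7.947 MeV

7.95 MeV/nucleon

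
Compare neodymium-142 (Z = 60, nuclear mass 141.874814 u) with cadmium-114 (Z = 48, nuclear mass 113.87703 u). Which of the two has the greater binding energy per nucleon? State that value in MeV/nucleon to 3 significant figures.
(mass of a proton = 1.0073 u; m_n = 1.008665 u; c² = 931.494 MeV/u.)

cadmium-114; 8.54 MeV/nucleon

neodymium-142: Σm = 60(1.0073) + 82(1.008665) = 143.148530 u; Δm = 1.273716 u; E_B = 1186.46 MeV; E_B/A = 8.355 MeV
cadmium-114: Σm = 48(1.0073) + 66(1.008665) = 114.922290 u; Δm = 1.045260 u; E_B = 973.65 MeV; E_B/A = 8.541 MeV
cadmium-114 has the higher binding energy per nucleon, so it is the more tightly bound nucleus.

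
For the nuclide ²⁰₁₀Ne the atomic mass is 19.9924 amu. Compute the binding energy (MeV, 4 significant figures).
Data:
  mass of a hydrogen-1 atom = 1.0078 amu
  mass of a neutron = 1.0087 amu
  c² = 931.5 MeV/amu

Σm = 10·m(¹H) + 10·m_n = 10.0780 + 10.0870 = 20.1650 amu
The mass defect is 20.1650 − 19.9924 = 0.1726 amu.
E_B = 0.1726 × 931.5 = 160.777 MeV

160.8 MeV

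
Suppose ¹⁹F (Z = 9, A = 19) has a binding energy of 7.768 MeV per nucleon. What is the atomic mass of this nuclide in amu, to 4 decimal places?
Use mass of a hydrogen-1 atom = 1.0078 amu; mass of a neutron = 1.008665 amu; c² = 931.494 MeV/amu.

Total binding energy = 19 × 7.768 = 147.592 MeV
Mass defect = 147.592 MeV / (931.494 MeV/amu) = 0.158447 amu
Constituent mass = 9(1.0078) + 10(1.008665) = 19.156850 amu
Atomic mass = 19.156850 − 0.158447 = 18.998403 amu ≈ 18.9984 amu (to 4 decimal places)

18.9984 amu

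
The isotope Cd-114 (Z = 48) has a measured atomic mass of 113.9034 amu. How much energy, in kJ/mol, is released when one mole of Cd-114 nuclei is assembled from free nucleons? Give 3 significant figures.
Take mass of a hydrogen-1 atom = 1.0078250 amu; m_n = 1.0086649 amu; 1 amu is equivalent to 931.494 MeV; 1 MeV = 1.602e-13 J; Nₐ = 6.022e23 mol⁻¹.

9.38e+10 kJ/mol

Mass of separated nucleons = 48(1.0078250) + 66(1.0086649) = 48.3756000 + 66.5718834 = 114.9474834 amu
The mass defect is 114.9474834 − 113.9034 = 1.0440834 amu.
Converting to energy: 1.0440834 amu × 931.494 MeV/amu = 972.557 MeV
Per nucleus in joules: 972.557 MeV × 1.602e-13 J/MeV = 1.5580e-10 J
Per mole: 1.5580e-10 J × 6.022e23 mol⁻¹ = 9.3823e+13 J/mol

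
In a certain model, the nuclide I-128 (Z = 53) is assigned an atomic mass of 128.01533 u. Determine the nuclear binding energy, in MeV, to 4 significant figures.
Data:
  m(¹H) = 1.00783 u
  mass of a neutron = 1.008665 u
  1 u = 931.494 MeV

977.6 MeV

Z = 53, so N = A − Z = 128 − 53 = 75.
Total constituent mass: 53 × 1.00783 + 75 × 1.008665 = 129.064865 u
Mass defect Δm = 129.064865 − 128.01533 = 1.049535 u
Binding energy = Δm·c² = 1.049535 × 931.494 MeV/u = 977.636 MeV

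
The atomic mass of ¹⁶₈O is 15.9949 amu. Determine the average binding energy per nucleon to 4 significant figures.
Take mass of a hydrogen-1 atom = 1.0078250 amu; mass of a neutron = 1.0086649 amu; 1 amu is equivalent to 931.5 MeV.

7.977 MeV/nucleon

Z = 8, so N = A − Z = 16 − 8 = 8.
Mass of separated nucleons = 8(1.0078250) + 8(1.0086649) = 8.0626000 + 8.0693192 = 16.1319192 amu
Δm = 16.1319192 − 15.9949 = 0.1370192 amu
Binding energy = Δm·c² = 0.1370192 × 931.5 MeV/amu = 127.633 MeV
Dividing by A = 16 gives 7.977 MeV per nucleon.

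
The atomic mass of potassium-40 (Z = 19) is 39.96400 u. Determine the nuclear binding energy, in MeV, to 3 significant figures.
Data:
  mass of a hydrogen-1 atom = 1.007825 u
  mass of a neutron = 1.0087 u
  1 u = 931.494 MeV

342 MeV

The nucleus contains 19 protons and 40 − 19 = 21 neutrons.
Σm = 19·m(¹H) + 21·m_n = 19.148675 + 21.1827 = 40.331375 u
Δm = 40.331375 − 39.96400 = 0.367375 u
E_B = 0.367375 × 931.494 = 342.208 MeV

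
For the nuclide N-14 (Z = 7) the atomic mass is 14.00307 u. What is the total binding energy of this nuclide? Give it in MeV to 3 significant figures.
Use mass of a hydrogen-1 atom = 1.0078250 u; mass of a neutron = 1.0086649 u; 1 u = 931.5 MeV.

Total constituent mass: 7 × 1.0078250 + 7 × 1.0086649 = 14.1154293 u
The mass defect is 14.1154293 − 14.00307 = 0.1123593 u.
Converting to energy: 0.1123593 u × 931.5 MeV/u = 104.663 MeV

105 MeV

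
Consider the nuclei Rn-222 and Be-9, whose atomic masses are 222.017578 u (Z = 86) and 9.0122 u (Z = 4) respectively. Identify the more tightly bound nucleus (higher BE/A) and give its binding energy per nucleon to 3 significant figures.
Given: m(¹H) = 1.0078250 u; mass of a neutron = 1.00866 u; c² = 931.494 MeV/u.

Rn-222: Σm = 86(1.0078250) + 136(1.00866) = 223.8507100 u; Δm = 1.8331320 u; E_B = 1707.6 MeV; E_B/A = 7.692 MeV
Be-9: Σm = 4(1.0078250) + 5(1.00866) = 9.0746000 u; Δm = 0.0624000 u; E_B = 58.125 MeV; E_B/A = 6.458 MeV
Rn-222 has the higher binding energy per nucleon, so it is the more tightly bound nucleus.

Rn-222; 7.69 MeV/nucleon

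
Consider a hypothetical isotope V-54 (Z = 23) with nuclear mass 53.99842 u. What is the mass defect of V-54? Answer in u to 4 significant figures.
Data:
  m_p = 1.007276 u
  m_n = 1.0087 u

0.4386 u

Z = 23, so N = A − Z = 54 − 23 = 31.
Mass of separated nucleons = 23(1.007276) + 31(1.0087) = 23.167348 + 31.2697 = 54.437048 u
The mass defect is 54.437048 − 53.99842 = 0.438628 u.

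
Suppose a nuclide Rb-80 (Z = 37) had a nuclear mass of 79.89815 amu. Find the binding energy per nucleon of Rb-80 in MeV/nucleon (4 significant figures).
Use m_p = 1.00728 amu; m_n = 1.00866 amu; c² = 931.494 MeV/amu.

Mass of separated nucleons = 37(1.00728) + 43(1.00866) = 37.26936 + 43.37238 = 80.64174 amu
The mass defect is 80.64174 − 79.89815 = 0.74359 amu.
E_B = 0.74359 × 931.494 = 692.650 MeV
Dividing by A = 80 gives 8.658 MeV per nucleon.

8.658 MeV/nucleon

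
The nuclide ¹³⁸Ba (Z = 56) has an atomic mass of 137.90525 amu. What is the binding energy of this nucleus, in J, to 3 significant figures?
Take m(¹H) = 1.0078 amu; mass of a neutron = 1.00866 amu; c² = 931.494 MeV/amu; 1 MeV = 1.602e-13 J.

Total constituent mass: 56 × 1.0078 + 82 × 1.00866 = 139.14692 amu
Mass defect Δm = 139.14692 − 137.90525 = 1.24167 amu
Binding energy = Δm·c² = 1.24167 × 931.494 MeV/amu = 1156.61 MeV
In joules: 1156.61 MeV × 1.602e-13 J/MeV = 1.8529e-10 J

1.85e-10 J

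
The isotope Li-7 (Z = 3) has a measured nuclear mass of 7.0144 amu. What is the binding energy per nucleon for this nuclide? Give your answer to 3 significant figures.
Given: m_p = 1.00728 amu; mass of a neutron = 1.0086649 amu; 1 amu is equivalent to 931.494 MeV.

5.60 MeV/nucleon

Total constituent mass: 3 × 1.00728 + 4 × 1.0086649 = 7.0564996 amu
Δm = 7.0564996 − 7.0144 = 0.0420996 amu
E_B = 0.0420996 × 931.494 = 39.2155 MeV
BE/A = 39.2155 MeV / 7 = 5.602 MeV/nucleon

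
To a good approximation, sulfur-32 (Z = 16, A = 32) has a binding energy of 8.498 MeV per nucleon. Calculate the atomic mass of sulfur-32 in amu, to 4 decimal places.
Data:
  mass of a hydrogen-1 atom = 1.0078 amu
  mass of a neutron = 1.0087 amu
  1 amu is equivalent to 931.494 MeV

31.9721 amu

Total binding energy = 32 × 8.498 = 271.936 MeV
Mass defect = 271.936 MeV / (931.494 MeV/amu) = 0.291935 amu
Constituent mass = 16(1.0078) + 16(1.0087) = 32.2640 amu
Atomic mass = 32.2640 − 0.291935 = 31.972065 amu ≈ 31.9721 amu (to 4 decimal places)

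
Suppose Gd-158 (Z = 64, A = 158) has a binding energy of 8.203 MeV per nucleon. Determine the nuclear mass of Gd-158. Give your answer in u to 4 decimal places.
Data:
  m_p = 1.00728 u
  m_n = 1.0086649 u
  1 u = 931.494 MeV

Total binding energy = 158 × 8.203 = 1296.074 MeV
Mass defect = 1296.074 MeV / (931.494 MeV/u) = 1.391393 u
Constituent mass = 64(1.00728) + 94(1.0086649) = 159.2804206 u
Nuclear mass = 159.2804206 − 1.391393 = 157.8890276 u ≈ 157.8890 u (to 4 decimal places)

157.8890 u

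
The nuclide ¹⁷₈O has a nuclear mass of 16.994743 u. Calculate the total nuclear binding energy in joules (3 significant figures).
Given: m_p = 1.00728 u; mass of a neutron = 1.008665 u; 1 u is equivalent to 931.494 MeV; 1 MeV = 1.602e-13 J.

2.11e-11 J

Z = 8, so N = A − Z = 17 − 8 = 9.
Mass of separated nucleons = 8(1.00728) + 9(1.008665) = 8.05824 + 9.077985 = 17.136225 u
The mass defect is 17.136225 − 16.994743 = 0.141482 u.
E_B = 0.141482 × 931.494 = 131.790 MeV
In joules: 131.790 MeV × 1.602e-13 J/MeV = 2.1113e-11 J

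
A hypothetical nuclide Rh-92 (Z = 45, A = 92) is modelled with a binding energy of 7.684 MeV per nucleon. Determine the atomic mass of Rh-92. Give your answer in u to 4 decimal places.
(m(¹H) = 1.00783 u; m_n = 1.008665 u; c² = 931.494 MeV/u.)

92.0007 u

Total binding energy = 92 × 7.684 = 706.928 MeV
Mass defect = 706.928 MeV / (931.494 MeV/u) = 0.758918 u
Constituent mass = 45(1.00783) + 47(1.008665) = 92.759605 u
Atomic mass = 92.759605 − 0.758918 = 92.000687 u ≈ 92.0007 u (to 4 decimal places)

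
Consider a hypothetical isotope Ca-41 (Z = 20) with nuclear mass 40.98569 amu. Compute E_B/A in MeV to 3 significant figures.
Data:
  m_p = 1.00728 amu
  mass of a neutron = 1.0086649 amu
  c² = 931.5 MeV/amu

Z = 20, so N = A − Z = 41 − 20 = 21.
Σm = 20·m_p + 21·m_n = 20.14560 + 21.1819629 = 41.3275629 amu
Mass defect Δm = 41.3275629 − 40.98569 = 0.3418729 amu
E_B = 0.3418729 × 931.5 = 318.455 MeV
Per nucleon: 318.455 / 41 = 7.767 MeV

7.77 MeV/nucleon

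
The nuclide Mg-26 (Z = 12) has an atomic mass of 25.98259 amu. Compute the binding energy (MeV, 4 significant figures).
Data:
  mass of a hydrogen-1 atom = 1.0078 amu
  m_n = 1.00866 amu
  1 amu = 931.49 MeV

216.3 MeV

Z = 12, so N = A − Z = 26 − 12 = 14.
Mass of separated nucleons = 12(1.0078) + 14(1.00866) = 12.0936 + 14.12124 = 26.21484 amu
Mass defect Δm = 26.21484 − 25.98259 = 0.23225 amu
Converting to energy: 0.23225 amu × 931.49 MeV/amu = 216.339 MeV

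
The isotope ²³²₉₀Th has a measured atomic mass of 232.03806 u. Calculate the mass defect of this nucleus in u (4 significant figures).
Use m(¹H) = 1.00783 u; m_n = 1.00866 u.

Z = 90, so N = A − Z = 232 − 90 = 142.
Total constituent mass: 90 × 1.00783 + 142 × 1.00866 = 233.93442 u
Δm = 233.93442 − 232.03806 = 1.89636 u

1.896 u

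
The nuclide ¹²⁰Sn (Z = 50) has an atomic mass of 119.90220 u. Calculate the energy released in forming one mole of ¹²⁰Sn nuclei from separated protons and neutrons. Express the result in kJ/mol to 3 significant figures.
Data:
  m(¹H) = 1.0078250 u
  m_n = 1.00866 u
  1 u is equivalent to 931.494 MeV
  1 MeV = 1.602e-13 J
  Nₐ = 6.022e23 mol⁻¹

9.84e+10 kJ/mol

Z = 50, so N = A − Z = 120 − 50 = 70.
Total constituent mass: 50 × 1.0078250 + 70 × 1.00866 = 120.9974500 u
Δm = 120.9974500 − 119.90220 = 1.0952500 u
Converting to energy: 1.0952500 u × 931.494 MeV/u = 1020.22 MeV
Per nucleus in joules: 1020.22 MeV × 1.602e-13 J/MeV = 1.6344e-10 J
Per mole: 1.6344e-10 J × 6.022e23 mol⁻¹ = 9.8424e+13 J/mol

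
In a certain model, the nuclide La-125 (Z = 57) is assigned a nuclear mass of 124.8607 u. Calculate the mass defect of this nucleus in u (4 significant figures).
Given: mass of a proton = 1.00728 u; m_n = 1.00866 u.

Z = 57, so N = A − Z = 125 − 57 = 68.
Σm = 57·m_p + 68·m_n = 57.41496 + 68.58888 = 126.00384 u
Mass defect Δm = 126.00384 − 124.8607 = 1.14314 u

1.143 u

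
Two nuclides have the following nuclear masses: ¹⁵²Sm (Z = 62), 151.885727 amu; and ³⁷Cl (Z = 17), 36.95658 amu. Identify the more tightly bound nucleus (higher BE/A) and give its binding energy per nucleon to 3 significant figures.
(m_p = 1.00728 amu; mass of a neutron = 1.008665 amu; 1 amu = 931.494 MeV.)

³⁷Cl; 8.57 MeV/nucleon

¹⁵²Sm: Σm = 62(1.00728) + 90(1.008665) = 153.231210 amu; Δm = 1.345483 amu; E_B = 1253.3 MeV; E_B/A = 8.245 MeV
³⁷Cl: Σm = 17(1.00728) + 20(1.008665) = 37.297060 amu; Δm = 0.340480 amu; E_B = 317.16 MeV; E_B/A = 8.572 MeV
³⁷Cl has the higher binding energy per nucleon, so it is the more tightly bound nucleus.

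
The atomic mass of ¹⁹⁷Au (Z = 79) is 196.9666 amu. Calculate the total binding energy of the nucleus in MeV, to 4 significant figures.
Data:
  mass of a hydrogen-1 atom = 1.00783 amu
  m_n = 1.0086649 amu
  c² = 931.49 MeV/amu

Z = 79, so N = A − Z = 197 − 79 = 118.
Total constituent mass: 79 × 1.00783 + 118 × 1.0086649 = 198.6410282 amu
Mass defect Δm = 198.6410282 − 196.9666 = 1.6744282 amu
E_B = 1.6744282 × 931.49 = 1559.71 MeV

1560 MeV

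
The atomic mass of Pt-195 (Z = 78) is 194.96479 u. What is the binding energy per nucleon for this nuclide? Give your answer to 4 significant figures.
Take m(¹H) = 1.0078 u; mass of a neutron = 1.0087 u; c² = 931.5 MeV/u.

7.937 MeV/nucleon

Σm = 78·m(¹H) + 117·m_n = 78.6084 + 118.0179 = 196.6263 u
Mass defect Δm = 196.6263 − 194.96479 = 1.66151 u
Converting to energy: 1.66151 u × 931.5 MeV/u = 1547.70 MeV
Per nucleon: 1547.70 / 195 = 7.937 MeV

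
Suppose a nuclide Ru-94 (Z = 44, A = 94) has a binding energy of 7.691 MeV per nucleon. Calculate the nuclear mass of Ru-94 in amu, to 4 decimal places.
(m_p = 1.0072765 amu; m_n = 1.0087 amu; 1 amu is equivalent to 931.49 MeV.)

93.9790 amu

Total binding energy = 94 × 7.691 = 722.954 MeV
Mass defect = 722.954 MeV / (931.49 MeV/amu) = 0.776126 amu
Constituent mass = 44(1.0072765) + 50(1.0087) = 94.7551660 amu
Nuclear mass = 94.7551660 − 0.776126 = 93.9790400 amu ≈ 93.9790 amu (to 4 decimal places)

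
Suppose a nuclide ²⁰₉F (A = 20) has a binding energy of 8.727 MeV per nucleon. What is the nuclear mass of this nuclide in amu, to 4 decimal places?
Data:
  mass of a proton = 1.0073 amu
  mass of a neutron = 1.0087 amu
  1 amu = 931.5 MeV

Total binding energy = 20 × 8.727 = 174.540 MeV
Mass defect = 174.540 MeV / (931.5 MeV/amu) = 0.187375 amu
Constituent mass = 9(1.0073) + 11(1.0087) = 20.1614 amu
Nuclear mass = 20.1614 − 0.187375 = 19.974025 amu ≈ 19.9740 amu (to 4 decimal places)

19.9740 amu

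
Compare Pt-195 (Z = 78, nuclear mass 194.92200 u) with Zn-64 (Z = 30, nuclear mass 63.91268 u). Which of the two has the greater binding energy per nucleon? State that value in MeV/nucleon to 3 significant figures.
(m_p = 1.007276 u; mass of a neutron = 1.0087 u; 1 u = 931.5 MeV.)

Zn-64; 8.75 MeV/nucleon

Pt-195: Σm = 78(1.007276) + 117(1.0087) = 196.585428 u; Δm = 1.663428 u; E_B = 1549.5 MeV; E_B/A = 7.946 MeV
Zn-64: Σm = 30(1.007276) + 34(1.0087) = 64.514080 u; Δm = 0.601400 u; E_B = 560.20 MeV; E_B/A = 8.753 MeV
Zn-64 has the higher binding energy per nucleon, so it is the more tightly bound nucleus.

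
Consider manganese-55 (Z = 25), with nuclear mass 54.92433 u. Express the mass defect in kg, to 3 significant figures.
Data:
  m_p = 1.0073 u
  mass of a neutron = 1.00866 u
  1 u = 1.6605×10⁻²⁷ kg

8.60e-28 kg

Mass of separated nucleons = 25(1.0073) + 30(1.00866) = 25.1825 + 30.25980 = 55.44230 u
Mass defect Δm = 55.44230 − 54.92433 = 0.51797 u
In SI units: 0.51797 u × 1.6605×10⁻²⁷ kg/u = 8.6009e-28 kg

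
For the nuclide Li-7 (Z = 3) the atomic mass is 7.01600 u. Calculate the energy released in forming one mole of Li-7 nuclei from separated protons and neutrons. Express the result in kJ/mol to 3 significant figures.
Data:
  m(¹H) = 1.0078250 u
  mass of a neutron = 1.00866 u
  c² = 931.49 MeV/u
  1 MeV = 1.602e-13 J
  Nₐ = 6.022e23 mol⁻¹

The nucleus contains 3 protons and 7 − 3 = 4 neutrons.
Total constituent mass: 3 × 1.0078250 + 4 × 1.00866 = 7.0581150 u
Mass defect Δm = 7.0581150 − 7.01600 = 0.0421150 u
E_B = 0.0421150 × 931.49 = 39.2297 MeV
Per nucleus in joules: 39.2297 MeV × 1.602e-13 J/MeV = 6.2846e-12 J
Per mole: 6.2846e-12 J × 6.022e23 mol⁻¹ = 3.7846e+12 J/mol

3.78e+09 kJ/mol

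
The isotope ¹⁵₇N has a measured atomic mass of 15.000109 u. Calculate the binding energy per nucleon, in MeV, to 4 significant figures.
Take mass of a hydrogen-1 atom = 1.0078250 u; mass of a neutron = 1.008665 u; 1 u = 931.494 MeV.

7.699 MeV/nucleon

Z = 7, so N = A − Z = 15 − 7 = 8.
Mass of separated nucleons = 7(1.0078250) + 8(1.008665) = 7.0547750 + 8.069320 = 15.1240950 u
Mass defect Δm = 15.1240950 − 15.000109 = 0.1239860 u
E_B = 0.1239860 × 931.494 = 115.492 MeV
Dividing by A = 15 gives 7.699 MeV per nucleon.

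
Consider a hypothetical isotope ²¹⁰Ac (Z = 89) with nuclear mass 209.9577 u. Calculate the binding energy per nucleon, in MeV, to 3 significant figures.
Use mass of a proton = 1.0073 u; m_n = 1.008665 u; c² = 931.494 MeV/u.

7.72 MeV/nucleon

Mass of separated nucleons = 89(1.0073) + 121(1.008665) = 89.6497 + 122.048465 = 211.698165 u
Mass defect Δm = 211.698165 − 209.9577 = 1.740465 u
E_B = 1.740465 × 931.494 = 1621.23 MeV
Dividing by A = 210 gives 7.720 MeV per nucleon.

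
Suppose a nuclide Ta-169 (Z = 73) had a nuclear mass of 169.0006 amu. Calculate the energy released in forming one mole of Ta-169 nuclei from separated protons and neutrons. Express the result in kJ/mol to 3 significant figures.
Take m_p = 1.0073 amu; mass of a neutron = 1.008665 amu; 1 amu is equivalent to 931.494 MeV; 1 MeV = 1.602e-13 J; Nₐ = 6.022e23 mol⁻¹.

1.23e+11 kJ/mol

Σm = 73·m_p + 96·m_n = 73.5329 + 96.831840 = 170.364740 amu
The mass defect is 170.364740 − 169.0006 = 1.364140 amu.
E_B = 1.364140 × 931.494 = 1270.69 MeV
Per nucleus in joules: 1270.69 MeV × 1.602e-13 J/MeV = 2.0356e-10 J
Per mole: 2.0356e-10 J × 6.022e23 mol⁻¹ = 1.2258e+14 J/mol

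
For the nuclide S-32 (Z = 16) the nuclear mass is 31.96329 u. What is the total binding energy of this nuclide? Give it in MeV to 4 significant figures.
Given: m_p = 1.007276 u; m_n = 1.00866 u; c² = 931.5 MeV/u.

Total constituent mass: 16 × 1.007276 + 16 × 1.00866 = 32.254976 u
The mass defect is 32.254976 − 31.96329 = 0.291686 u.
E_B = 0.291686 × 931.5 = 271.706 MeV

271.7 MeV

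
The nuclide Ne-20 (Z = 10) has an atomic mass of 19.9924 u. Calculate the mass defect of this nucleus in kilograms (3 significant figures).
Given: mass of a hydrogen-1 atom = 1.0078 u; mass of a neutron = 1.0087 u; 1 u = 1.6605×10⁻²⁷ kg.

2.87e-28 kg

With 10 protons and 10 neutrons (A = 20):
Total constituent mass: 10 × 1.0078 + 10 × 1.0087 = 20.1650 u
Δm = 20.1650 − 19.9924 = 0.1726 u
In SI units: 0.1726 u × 1.6605×10⁻²⁷ kg/u = 2.8660e-28 kg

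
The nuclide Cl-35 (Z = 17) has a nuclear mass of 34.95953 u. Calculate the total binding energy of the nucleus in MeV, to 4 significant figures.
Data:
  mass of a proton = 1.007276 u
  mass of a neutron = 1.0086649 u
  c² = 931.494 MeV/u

Z = 17, so N = A − Z = 35 − 17 = 18.
Mass of separated nucleons = 17(1.007276) + 18(1.0086649) = 17.123692 + 18.1559682 = 35.2796602 u
Δm = 35.2796602 − 34.95953 = 0.3201302 u
Converting to energy: 0.3201302 u × 931.494 MeV/u = 298.199 MeV

298.2 MeV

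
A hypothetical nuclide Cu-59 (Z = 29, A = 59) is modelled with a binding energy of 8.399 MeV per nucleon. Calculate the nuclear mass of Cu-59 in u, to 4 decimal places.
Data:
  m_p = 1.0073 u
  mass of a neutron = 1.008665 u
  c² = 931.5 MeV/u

Total binding energy = 59 × 8.399 = 495.541 MeV
Mass defect = 495.541 MeV / (931.5 MeV/u) = 0.531982 u
Constituent mass = 29(1.0073) + 30(1.008665) = 59.471650 u
Nuclear mass = 59.471650 − 0.531982 = 58.939668 u ≈ 58.9397 u (to 4 decimal places)

58.9397 u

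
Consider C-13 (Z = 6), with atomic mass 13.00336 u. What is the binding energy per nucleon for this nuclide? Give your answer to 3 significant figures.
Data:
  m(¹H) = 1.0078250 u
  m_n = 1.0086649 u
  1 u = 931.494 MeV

The nucleus contains 6 protons and 13 − 6 = 7 neutrons.
Σm = 6·m(¹H) + 7·m_n = 6.0469500 + 7.0606543 = 13.1076043 u
Mass defect Δm = 13.1076043 − 13.00336 = 0.1042443 u
Binding energy = Δm·c² = 0.1042443 × 931.494 MeV/u = 97.1029 MeV
Dividing by A = 13 gives 7.469 MeV per nucleon.

7.47 MeV/nucleon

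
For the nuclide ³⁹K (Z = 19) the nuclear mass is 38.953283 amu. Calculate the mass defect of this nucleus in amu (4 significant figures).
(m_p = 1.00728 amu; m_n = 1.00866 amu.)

Total constituent mass: 19 × 1.00728 + 20 × 1.00866 = 39.31152 amu
The mass defect is 39.31152 − 38.953283 = 0.358237 amu.

0.3582 amu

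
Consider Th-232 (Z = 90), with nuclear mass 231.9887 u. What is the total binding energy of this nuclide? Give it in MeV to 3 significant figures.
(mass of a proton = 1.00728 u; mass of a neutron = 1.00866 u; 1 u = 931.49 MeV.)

Total constituent mass: 90 × 1.00728 + 142 × 1.00866 = 233.88492 u
Δm = 233.88492 − 231.9887 = 1.89622 u
E_B = 1.89622 × 931.49 = 1766.31 MeV

1770 MeV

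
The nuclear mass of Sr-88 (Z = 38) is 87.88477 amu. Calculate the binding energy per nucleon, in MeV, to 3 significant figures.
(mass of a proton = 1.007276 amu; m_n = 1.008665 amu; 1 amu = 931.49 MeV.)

Mass of separated nucleons = 38(1.007276) + 50(1.008665) = 38.276488 + 50.433250 = 88.709738 amu
Mass defect Δm = 88.709738 − 87.88477 = 0.824968 amu
Binding energy = Δm·c² = 0.824968 × 931.49 MeV/amu = 768.449 MeV
BE/A = 768.449 MeV / 88 = 8.732 MeV/nucleon

8.73 MeV/nucleon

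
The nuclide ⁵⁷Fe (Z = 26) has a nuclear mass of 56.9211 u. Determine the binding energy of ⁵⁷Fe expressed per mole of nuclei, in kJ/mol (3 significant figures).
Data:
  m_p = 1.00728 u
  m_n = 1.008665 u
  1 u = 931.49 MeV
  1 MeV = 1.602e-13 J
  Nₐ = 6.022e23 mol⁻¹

4.82e+10 kJ/mol

Mass of separated nucleons = 26(1.00728) + 31(1.008665) = 26.18928 + 31.268615 = 57.457895 u
The mass defect is 57.457895 − 56.9211 = 0.536795 u.
Converting to energy: 0.536795 u × 931.49 MeV/u = 500.019 MeV
Per nucleus in joules: 500.019 MeV × 1.602e-13 J/MeV = 8.0103e-11 J
Per mole: 8.0103e-11 J × 6.022e23 mol⁻¹ = 4.8238e+13 J/mol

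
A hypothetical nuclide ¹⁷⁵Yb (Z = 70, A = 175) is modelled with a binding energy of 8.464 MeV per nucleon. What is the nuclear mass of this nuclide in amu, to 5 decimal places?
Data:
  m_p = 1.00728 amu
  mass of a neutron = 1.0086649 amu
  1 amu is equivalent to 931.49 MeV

Total binding energy = 175 × 8.464 = 1481.200 MeV
Mass defect = 1481.200 MeV / (931.49 MeV/amu) = 1.5901405 amu
Constituent mass = 70(1.00728) + 105(1.0086649) = 176.4194145 amu
Nuclear mass = 176.4194145 − 1.5901405 = 174.8292740 amu ≈ 174.82927 amu (to 5 decimal places)

174.82927 amu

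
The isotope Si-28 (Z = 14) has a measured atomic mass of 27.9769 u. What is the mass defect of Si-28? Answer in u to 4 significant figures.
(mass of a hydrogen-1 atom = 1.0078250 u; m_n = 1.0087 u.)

Mass of separated nucleons = 14(1.0078250) + 14(1.0087) = 14.1095500 + 14.1218 = 28.2313500 u
The mass defect is 28.2313500 − 27.9769 = 0.2544500 u.

0.2545 u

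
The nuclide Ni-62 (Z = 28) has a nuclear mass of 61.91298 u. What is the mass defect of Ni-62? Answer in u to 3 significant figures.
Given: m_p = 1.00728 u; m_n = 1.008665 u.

0.585 u

The nucleus contains 28 protons and 62 − 28 = 34 neutrons.
Mass of separated nucleons = 28(1.00728) + 34(1.008665) = 28.20384 + 34.294610 = 62.498450 u
Δm = 62.498450 − 61.91298 = 0.585470 u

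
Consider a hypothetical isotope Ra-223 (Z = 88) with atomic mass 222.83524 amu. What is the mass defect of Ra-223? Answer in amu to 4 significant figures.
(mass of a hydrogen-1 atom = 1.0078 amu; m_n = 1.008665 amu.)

2.021 amu

Σm = 88·m(¹H) + 135·m_n = 88.6864 + 136.169775 = 224.856175 amu
Mass defect Δm = 224.856175 − 222.83524 = 2.020935 amu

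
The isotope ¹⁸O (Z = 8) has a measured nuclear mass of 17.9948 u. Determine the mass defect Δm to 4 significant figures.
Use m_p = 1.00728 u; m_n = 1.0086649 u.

0.1501 u

Z = 8, so N = A − Z = 18 − 8 = 10.
Mass of separated nucleons = 8(1.00728) + 10(1.0086649) = 8.05824 + 10.0866490 = 18.1448890 u
The mass defect is 18.1448890 − 17.9948 = 0.1500890 u.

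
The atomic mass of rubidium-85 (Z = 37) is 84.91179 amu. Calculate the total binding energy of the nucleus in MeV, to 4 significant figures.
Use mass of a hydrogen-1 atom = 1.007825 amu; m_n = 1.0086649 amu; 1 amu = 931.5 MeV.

739.3 MeV

With 37 protons and 48 neutrons (A = 85):
Σm = 37·m(¹H) + 48·m_n = 37.289525 + 48.4159152 = 85.7054402 amu
Δm = 85.7054402 − 84.91179 = 0.7936502 amu
E_B = 0.7936502 × 931.5 = 739.285 MeV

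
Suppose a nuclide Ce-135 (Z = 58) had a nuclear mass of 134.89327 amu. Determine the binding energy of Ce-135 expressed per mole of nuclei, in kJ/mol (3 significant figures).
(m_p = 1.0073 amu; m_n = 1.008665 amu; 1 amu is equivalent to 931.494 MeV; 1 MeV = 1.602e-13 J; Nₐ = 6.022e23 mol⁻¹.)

1.08e+11 kJ/mol

Z = 58, so N = A − Z = 135 − 58 = 77.
Total constituent mass: 58 × 1.0073 + 77 × 1.008665 = 136.090605 amu
The mass defect is 136.090605 − 134.89327 = 1.197335 amu.
Binding energy = Δm·c² = 1.197335 × 931.494 MeV/amu = 1115.31 MeV
Per nucleus in joules: 1115.31 MeV × 1.602e-13 J/MeV = 1.7867e-10 J
Per mole: 1.7867e-10 J × 6.022e23 mol⁻¹ = 1.0760e+14 J/mol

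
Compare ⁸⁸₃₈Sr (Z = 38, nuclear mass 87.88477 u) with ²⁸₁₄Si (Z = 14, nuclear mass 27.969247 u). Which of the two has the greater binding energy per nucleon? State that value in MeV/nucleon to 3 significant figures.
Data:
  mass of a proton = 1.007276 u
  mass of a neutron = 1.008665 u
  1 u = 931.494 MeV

⁸⁸₃₈Sr; 8.73 MeV/nucleon

⁸⁸₃₈Sr: Σm = 38(1.007276) + 50(1.008665) = 88.709738 u; Δm = 0.824968 u; E_B = 768.45 MeV; E_B/A = 8.732 MeV
²⁸₁₄Si: Σm = 14(1.007276) + 14(1.008665) = 28.223174 u; Δm = 0.253927 u; E_B = 236.53 MeV; E_B/A = 8.448 MeV
⁸⁸₃₈Sr has the higher binding energy per nucleon, so it is the more tightly bound nucleus.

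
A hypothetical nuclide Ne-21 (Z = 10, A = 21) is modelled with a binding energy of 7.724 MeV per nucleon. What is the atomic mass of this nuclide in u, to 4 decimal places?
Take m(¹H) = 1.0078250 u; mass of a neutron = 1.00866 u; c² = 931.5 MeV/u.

Total binding energy = 21 × 7.724 = 162.204 MeV
Mass defect = 162.204 MeV / (931.5 MeV/u) = 0.174132 u
Constituent mass = 10(1.0078250) + 11(1.00866) = 21.1735100 u
Atomic mass = 21.1735100 − 0.174132 = 20.9993780 u ≈ 20.9994 u (to 4 decimal places)

20.9994 u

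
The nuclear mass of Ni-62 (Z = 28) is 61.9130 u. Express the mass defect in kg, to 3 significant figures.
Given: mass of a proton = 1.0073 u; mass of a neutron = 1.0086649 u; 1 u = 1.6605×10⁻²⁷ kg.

With 28 protons and 34 neutrons (A = 62):
Total constituent mass: 28 × 1.0073 + 34 × 1.0086649 = 62.4990066 u
Δm = 62.4990066 − 61.9130 = 0.5860066 u
In SI units: 0.5860066 u × 1.6605×10⁻²⁷ kg/u = 9.7306e-28 kg

9.73e-28 kg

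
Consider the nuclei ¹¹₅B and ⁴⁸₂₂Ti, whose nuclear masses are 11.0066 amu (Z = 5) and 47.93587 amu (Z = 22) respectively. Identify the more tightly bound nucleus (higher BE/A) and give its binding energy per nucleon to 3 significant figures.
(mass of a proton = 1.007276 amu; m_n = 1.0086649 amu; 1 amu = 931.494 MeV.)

¹¹₅B: Σm = 5(1.007276) + 6(1.0086649) = 11.0883694 amu; Δm = 0.0817694 amu; E_B = 76.168 MeV; E_B/A = 6.924 MeV
⁴⁸₂₂Ti: Σm = 22(1.007276) + 26(1.0086649) = 48.3853594 amu; Δm = 0.4494894 amu; E_B = 418.70 MeV; E_B/A = 8.723 MeV
⁴⁸₂₂Ti has the higher binding energy per nucleon, so it is the more tightly bound nucleus.

⁴⁸₂₂Ti; 8.72 MeV/nucleon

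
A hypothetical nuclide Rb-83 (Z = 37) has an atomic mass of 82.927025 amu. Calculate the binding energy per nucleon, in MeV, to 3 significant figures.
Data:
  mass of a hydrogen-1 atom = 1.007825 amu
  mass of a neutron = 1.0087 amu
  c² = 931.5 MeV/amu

The nucleus contains 37 protons and 83 − 37 = 46 neutrons.
Mass of separated nucleons = 37(1.007825) + 46(1.0087) = 37.289525 + 46.4002 = 83.689725 amu
The mass defect is 83.689725 − 82.927025 = 0.762700 amu.
Binding energy = Δm·c² = 0.762700 × 931.5 MeV/amu = 710.455 MeV
Dividing by A = 83 gives 8.560 MeV per nucleon.

8.56 MeV/nucleon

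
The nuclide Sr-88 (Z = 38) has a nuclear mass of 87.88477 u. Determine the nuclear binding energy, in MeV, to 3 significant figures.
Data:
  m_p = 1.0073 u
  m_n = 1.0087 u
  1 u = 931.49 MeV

With 38 protons and 50 neutrons (A = 88):
Total constituent mass: 38 × 1.0073 + 50 × 1.0087 = 88.7124 u
The mass defect is 88.7124 − 87.88477 = 0.82763 u.
E_B = 0.82763 × 931.49 = 770.929 MeV

771 MeV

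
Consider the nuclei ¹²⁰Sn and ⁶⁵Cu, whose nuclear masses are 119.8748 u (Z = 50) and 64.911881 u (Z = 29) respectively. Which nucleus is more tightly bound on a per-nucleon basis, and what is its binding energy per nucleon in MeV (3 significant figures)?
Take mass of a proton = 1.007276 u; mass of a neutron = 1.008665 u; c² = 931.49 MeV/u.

⁶⁵Cu; 8.76 MeV/nucleon

¹²⁰Sn: Σm = 50(1.007276) + 70(1.008665) = 120.970350 u; Δm = 1.095550 u; E_B = 1020.5 MeV; E_B/A = 8.504 MeV
⁶⁵Cu: Σm = 29(1.007276) + 36(1.008665) = 65.522944 u; Δm = 0.611063 u; E_B = 569.20 MeV; E_B/A = 8.757 MeV
⁶⁵Cu has the higher binding energy per nucleon, so it is the more tightly bound nucleus.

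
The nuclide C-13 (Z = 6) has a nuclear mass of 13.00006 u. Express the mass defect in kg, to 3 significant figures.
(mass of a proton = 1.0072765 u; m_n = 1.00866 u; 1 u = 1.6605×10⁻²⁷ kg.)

1.73e-28 kg

With 6 protons and 7 neutrons (A = 13):
Σm = 6·m_p + 7·m_n = 6.0436590 + 7.06062 = 13.1042790 u
Δm = 13.1042790 − 13.00006 = 0.1042190 u
In SI units: 0.1042190 u × 1.6605×10⁻²⁷ kg/u = 1.7306e-28 kg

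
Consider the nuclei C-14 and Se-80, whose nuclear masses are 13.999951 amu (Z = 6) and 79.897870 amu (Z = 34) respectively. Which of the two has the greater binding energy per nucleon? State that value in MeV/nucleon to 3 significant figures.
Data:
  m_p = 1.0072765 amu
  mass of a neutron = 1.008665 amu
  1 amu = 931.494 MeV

Se-80; 8.71 MeV/nucleon

C-14: Σm = 6(1.0072765) + 8(1.008665) = 14.1129790 amu; Δm = 0.1130280 amu; E_B = 105.28 MeV; E_B/A = 7.520 MeV
Se-80: Σm = 34(1.0072765) + 46(1.008665) = 80.6459910 amu; Δm = 0.7481210 amu; E_B = 696.87 MeV; E_B/A = 8.711 MeV
Se-80 has the higher binding energy per nucleon, so it is the more tightly bound nucleus.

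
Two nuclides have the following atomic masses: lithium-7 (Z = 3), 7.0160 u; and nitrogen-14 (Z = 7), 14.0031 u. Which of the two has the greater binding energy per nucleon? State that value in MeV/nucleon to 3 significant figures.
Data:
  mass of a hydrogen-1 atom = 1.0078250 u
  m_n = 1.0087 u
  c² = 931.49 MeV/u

nitrogen-14; 7.49 MeV/nucleon

lithium-7: Σm = 3(1.0078250) + 4(1.0087) = 7.0582750 u; Δm = 0.0422750 u; E_B = 39.379 MeV; E_B/A = 5.626 MeV
nitrogen-14: Σm = 7(1.0078250) + 7(1.0087) = 14.1156750 u; Δm = 0.1125750 u; E_B = 104.86 MeV; E_B/A = 7.490 MeV
nitrogen-14 has the higher binding energy per nucleon, so it is the more tightly bound nucleus.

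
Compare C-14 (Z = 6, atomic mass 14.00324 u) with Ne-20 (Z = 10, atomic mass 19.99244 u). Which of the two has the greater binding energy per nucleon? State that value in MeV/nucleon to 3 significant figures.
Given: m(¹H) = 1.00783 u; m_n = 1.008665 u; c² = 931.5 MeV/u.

C-14: Σm = 6(1.00783) + 8(1.008665) = 14.116300 u; Δm = 0.113060 u; E_B = 105.32 MeV; E_B/A = 7.523 MeV
Ne-20: Σm = 10(1.00783) + 10(1.008665) = 20.164950 u; Δm = 0.172510 u; E_B = 160.693 MeV; E_B/A = 8.0347 MeV
Ne-20 has the higher binding energy per nucleon, so it is the more tightly bound nucleus.

Ne-20; 8.03 MeV/nucleon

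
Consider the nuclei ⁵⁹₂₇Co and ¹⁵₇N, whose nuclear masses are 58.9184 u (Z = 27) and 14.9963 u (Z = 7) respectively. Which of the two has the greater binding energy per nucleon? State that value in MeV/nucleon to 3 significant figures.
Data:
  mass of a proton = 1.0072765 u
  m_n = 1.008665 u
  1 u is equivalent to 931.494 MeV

⁵⁹₂₇Co: Σm = 27(1.0072765) + 32(1.008665) = 59.4737455 u; Δm = 0.5553455 u; E_B = 517.30 MeV; E_B/A = 8.768 MeV
¹⁵₇N: Σm = 7(1.0072765) + 8(1.008665) = 15.1202555 u; Δm = 0.1239555 u; E_B = 115.464 MeV; E_B/A = 7.698 MeV
⁵⁹₂₇Co has the higher binding energy per nucleon, so it is the more tightly bound nucleus.

⁵⁹₂₇Co; 8.77 MeV/nucleon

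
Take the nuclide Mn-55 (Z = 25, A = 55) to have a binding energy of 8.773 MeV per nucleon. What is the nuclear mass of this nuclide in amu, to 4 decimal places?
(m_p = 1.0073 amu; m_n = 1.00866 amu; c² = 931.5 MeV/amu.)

54.9243 amu

Total binding energy = 55 × 8.773 = 482.515 MeV
Mass defect = 482.515 MeV / (931.5 MeV/amu) = 0.517998 amu
Constituent mass = 25(1.0073) + 30(1.00866) = 55.44230 amu
Nuclear mass = 55.44230 − 0.517998 = 54.924302 amu ≈ 54.9243 amu (to 4 decimal places)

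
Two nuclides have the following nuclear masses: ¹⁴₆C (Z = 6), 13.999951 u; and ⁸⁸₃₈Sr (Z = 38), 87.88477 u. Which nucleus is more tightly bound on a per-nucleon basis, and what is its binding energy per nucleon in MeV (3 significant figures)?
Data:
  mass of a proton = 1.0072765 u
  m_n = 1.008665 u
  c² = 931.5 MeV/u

⁸⁸₃₈Sr; 8.73 MeV/nucleon

¹⁴₆C: Σm = 6(1.0072765) + 8(1.008665) = 14.1129790 u; Δm = 0.1130280 u; E_B = 105.286 MeV; E_B/A = 7.520 MeV
⁸⁸₃₈Sr: Σm = 38(1.0072765) + 50(1.008665) = 88.7097570 u; Δm = 0.8249870 u; E_B = 768.48 MeV; E_B/A = 8.733 MeV
⁸⁸₃₈Sr has the higher binding energy per nucleon, so it is the more tightly bound nucleus.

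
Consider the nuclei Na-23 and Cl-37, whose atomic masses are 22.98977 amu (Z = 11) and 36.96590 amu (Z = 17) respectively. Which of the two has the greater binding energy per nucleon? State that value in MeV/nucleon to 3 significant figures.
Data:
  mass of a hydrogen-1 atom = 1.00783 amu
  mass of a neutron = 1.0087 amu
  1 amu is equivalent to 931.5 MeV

Cl-37; 8.59 MeV/nucleon

Na-23: Σm = 11(1.00783) + 12(1.0087) = 23.19053 amu; Δm = 0.20076 amu; E_B = 187.01 MeV; E_B/A = 8.131 MeV
Cl-37: Σm = 17(1.00783) + 20(1.0087) = 37.30711 amu; Δm = 0.34121 amu; E_B = 317.84 MeV; E_B/A = 8.590 MeV
Cl-37 has the higher binding energy per nucleon, so it is the more tightly bound nucleus.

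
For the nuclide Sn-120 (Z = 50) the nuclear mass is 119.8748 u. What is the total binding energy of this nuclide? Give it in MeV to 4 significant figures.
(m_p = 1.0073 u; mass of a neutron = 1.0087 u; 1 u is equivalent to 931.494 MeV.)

Z = 50, so N = A − Z = 120 − 50 = 70.
Mass of separated nucleons = 50(1.0073) + 70(1.0087) = 50.3650 + 70.6090 = 120.9740 u
Mass defect Δm = 120.9740 − 119.8748 = 1.0992 u
Binding energy = Δm·c² = 1.0992 × 931.494 MeV/u = 1023.90 MeV

1024 MeV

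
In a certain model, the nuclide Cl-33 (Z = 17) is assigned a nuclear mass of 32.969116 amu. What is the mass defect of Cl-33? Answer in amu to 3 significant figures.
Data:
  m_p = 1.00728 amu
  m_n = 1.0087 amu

The nucleus contains 17 protons and 33 − 17 = 16 neutrons.
Mass of separated nucleons = 17(1.00728) + 16(1.0087) = 17.12376 + 16.1392 = 33.26296 amu
Mass defect Δm = 33.26296 − 32.969116 = 0.293844 amu

0.294 amu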